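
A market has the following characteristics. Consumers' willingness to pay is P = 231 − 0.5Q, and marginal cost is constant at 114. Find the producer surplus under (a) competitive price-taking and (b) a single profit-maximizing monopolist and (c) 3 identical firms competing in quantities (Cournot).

Competition: PS = 0; Monopoly: PS = 6844.5; Cournot: PS = 5133.375

Competitive firms price at marginal cost: P = 114, giving Q = 234.
PS = (114 − 114)·234 = 0.
Monopoly sets MR = MC: 231 − Q = 114 ⇒ Q = 117, P = 231 − 0.5·117 = 172.5.
PS = (172.5 − 114)·117 = 6844.5.
In a 3-firm Cournot equilibrium, symmetry and the first-order condition give q = (231 − 114)/(2) = 58.5. So Q = 175.5 and P = 143.25.
PS = (143.25 − 114)·175.5 = 5133.375.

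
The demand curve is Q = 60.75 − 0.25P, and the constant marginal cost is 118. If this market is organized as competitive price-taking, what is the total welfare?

TS = 1953.125

Inverting demand: P = 243 − 4Q.
Under competition P = MC = 118, so Q = (243 − 118)/4 = 31.25.
CS = ½·(243 − 118)·31.25 = 1953.125; PS = (118 − 118)·31.25 = 0; TS = 1953.125.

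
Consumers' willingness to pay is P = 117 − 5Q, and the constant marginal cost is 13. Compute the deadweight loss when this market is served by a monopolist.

DWL = 270.4

Under competition P = MC = 13, so Q = (117 − 13)/5 = 20.8.
The monopolist equates marginal revenue to marginal cost: 117 − 10Q = 13, so Q = 10.4. From demand, P = 65.
DWL is the triangle between Q = 10.4 and Q = 20.8: ½·(20.8 − 10.4)·(65 − 13) = 270.4.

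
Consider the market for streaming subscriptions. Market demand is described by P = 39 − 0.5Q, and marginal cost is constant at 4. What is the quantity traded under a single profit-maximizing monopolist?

Q = 35

A monopolist chooses Q where MR = MC. MR = 39 − Q; setting this equal to 4 gives Q = 35 and P = 21.5.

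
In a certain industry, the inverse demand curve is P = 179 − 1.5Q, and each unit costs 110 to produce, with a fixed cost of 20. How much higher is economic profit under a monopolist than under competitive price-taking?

Perfect competition: P = MC = 110, so 179 − 1.5Q = 110 and Q = 46.
Profit = (110 − 110)·46 − 20 = −20.
A monopolist chooses Q where MR = MC. MR = 179 − 3Q; setting this equal to 110 gives Q = 23 and P = 144.5.
Profit = (144.5 − 110)·23 − 20 = 773.5.
Change in economic profit: 773.5 − −20 = 793.5.

Economic profit rises by 793.5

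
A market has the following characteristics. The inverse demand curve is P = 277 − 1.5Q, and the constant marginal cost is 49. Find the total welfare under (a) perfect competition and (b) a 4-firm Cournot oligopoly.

Competition: TS = 17328; Cournot: TS = 16634.88

Perfect competition: P = MC = 49, so 277 − 1.5Q = 49 and Q = 152.
CS = ½·(277 − 49)·152 = 17328; PS = (49 − 49)·152 = 0; TS = 17328.
In a 4-firm Cournot equilibrium, symmetry and the first-order condition give q = (277 − 49)/(7.5) = 30.4. So Q = 121.6 and P = 94.6.
CS = ½·(277 − 94.6)·121.6 = 11089.92; PS = (94.6 − 49)·121.6 = 5544.96; TS = 16634.88.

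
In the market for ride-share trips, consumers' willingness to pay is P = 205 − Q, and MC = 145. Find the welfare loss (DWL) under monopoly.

Under competition P = MC = 145, so Q = (205 − 145)/1 = 60.
Monopoly sets MR = MC: 205 − 2Q = 145 ⇒ Q = 30, P = 205 − 30 = 175.
DWL is the triangle between Q = 30 and Q = 60: ½·(60 − 30)·(175 − 145) = 450.

DWL = 450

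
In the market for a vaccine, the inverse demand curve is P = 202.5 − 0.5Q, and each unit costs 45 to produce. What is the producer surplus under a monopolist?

The monopolist equates marginal revenue to marginal cost: 202.5 − Q = 45, so Q = 157.5. From demand, P = 123.75.
PS = (123.75 − 45)·157.5 = 12403.125.

PS = 12403.125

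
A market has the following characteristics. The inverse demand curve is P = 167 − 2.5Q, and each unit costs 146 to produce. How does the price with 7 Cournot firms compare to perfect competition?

Cournot with 7 identical firms: the symmetric best-response condition is 167 − 20q = 146. Each firm produces q = 1.05, total output Q = 7.35, price P = 148.625.
Under competition P = MC = 146, so Q = (167 − 146)/2.5 = 8.4.

Cournot: P = 148.625; Competition: P = 146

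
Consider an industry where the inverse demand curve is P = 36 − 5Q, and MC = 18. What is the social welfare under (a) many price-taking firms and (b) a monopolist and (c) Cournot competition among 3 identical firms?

Competition: TS = 32.4; Monopoly: TS = 24.3; Cournot: TS = 30.375

Under competition P = MC = 18, so Q = (36 − 18)/5 = 3.6.
CS = ½·(36 − 18)·3.6 = 32.4; PS = (18 − 18)·3.6 = 0; TS = 32.4.
The monopolist equates marginal revenue to marginal cost: 36 − 10Q = 18, so Q = 1.8. From demand, P = 27.
CS = ½·(36 − 27)·1.8 = 8.1; PS = (27 − 18)·1.8 = 16.2; TS = 24.3.
Cournot with 3 identical firms: the symmetric best-response condition is 36 − 20q = 18. Each firm produces q = 0.9, total output Q = 2.7, price P = 22.5.
CS = ½·(36 − 22.5)·2.7 = 18.225; PS = (22.5 − 18)·2.7 = 12.15; TS = 30.375.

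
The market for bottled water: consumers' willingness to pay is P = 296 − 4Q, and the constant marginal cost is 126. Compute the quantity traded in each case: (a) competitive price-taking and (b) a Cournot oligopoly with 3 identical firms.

Competition: Q = 42.5; Cournot: Q = 31.875

Under competition P = MC = 126, so Q = (296 − 126)/4 = 42.5.
In a 3-firm Cournot equilibrium, symmetry and the first-order condition give q = (296 − 126)/(16) = 10.625. So Q = 31.875 and P = 168.5.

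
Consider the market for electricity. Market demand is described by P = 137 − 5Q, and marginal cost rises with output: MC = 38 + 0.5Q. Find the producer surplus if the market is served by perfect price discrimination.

A perfectly discriminating monopolist sells every unit with P(Q) ≥ MC(Q), so output equals the competitive quantity Q = 18. Each buyer pays their reservation price, so CS = 0 and the firm captures all surplus.
PS = ½·(137 − 38)·18 = 891.

PS = 891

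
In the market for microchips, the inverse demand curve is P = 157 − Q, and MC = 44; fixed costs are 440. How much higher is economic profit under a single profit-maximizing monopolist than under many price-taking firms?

Economic profit rises by 3192.25

Competitive firms price at marginal cost: P = 44, giving Q = 113.
Profit = (44 − 44)·113 − 440 = −440.
Monopoly sets MR = MC: 157 − 2Q = 44 ⇒ Q = 56.5, P = 157 − 56.5 = 100.5.
Profit = (100.5 − 44)·56.5 − 440 = 2752.25.
Change in economic profit: 2752.25 − −440 = 3192.25.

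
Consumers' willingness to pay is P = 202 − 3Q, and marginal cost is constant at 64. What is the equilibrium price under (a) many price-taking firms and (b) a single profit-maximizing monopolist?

Perfect competition: P = MC = 64, so 202 − 3Q = 64 and Q = 46.
The monopolist equates marginal revenue to marginal cost: 202 − 6Q = 64, so Q = 23. From demand, P = 133.

Competition: P = 64; Monopoly: P = 133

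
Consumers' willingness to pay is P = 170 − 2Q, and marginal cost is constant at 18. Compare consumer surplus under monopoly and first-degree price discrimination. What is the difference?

CS falls by 1444

A monopolist chooses Q where MR = MC. MR = 170 − 4Q; setting this equal to 18 gives Q = 38 and P = 94.
CS = ½·(170 − 94)·38 = 1444.
With perfect price discrimination, output is the efficient level Q = 76 (where demand meets MC), but every buyer pays their willingness to pay: CS = 0 and PS = total surplus.
CS = 0.
Change in consumer surplus: 0 − 1444 = −1444.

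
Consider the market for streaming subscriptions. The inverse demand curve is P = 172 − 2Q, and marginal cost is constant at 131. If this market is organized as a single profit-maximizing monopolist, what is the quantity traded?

The monopolist equates marginal revenue to marginal cost: 172 − 4Q = 131, so Q = 10.25. From demand, P = 151.5.

Q = 10.25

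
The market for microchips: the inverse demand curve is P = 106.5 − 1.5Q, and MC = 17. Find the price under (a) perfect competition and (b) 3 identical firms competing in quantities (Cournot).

Competition: P = 17; Cournot: P = 39.375

Competitive firms price at marginal cost: P = 17, giving Q = 179/3.
In a 3-firm Cournot equilibrium, symmetry and the first-order condition give q = (106.5 − 17)/(6) = 179/12. So Q = 44.75 and P = 39.375.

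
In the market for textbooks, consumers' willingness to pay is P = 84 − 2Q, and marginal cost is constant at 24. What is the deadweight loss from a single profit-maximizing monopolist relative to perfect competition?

DWL = 225

Perfect competition: P = MC = 24, so 84 − 2Q = 24 and Q = 30.
The monopolist equates marginal revenue to marginal cost: 84 − 4Q = 24, so Q = 15. From demand, P = 54.
DWL is the triangle between Q = 15 and Q = 30: ½·(30 − 15)·(54 − 24) = 225.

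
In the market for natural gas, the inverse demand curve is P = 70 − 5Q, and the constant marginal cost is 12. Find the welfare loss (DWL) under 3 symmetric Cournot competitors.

DWL = 21.025

Perfect competition: P = MC = 12, so 70 − 5Q = 12 and Q = 11.6.
Cournot with 3 identical firms: the symmetric best-response condition is 70 − 20q = 12. Each firm produces q = 2.9, total output Q = 8.7, price P = 26.5.
DWL is the triangle between Q = 8.7 and Q = 11.6: ½·(11.6 − 8.7)·(26.5 − 12) = 21.025.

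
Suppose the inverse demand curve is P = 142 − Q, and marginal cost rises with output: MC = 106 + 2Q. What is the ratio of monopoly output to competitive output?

Q_m/Q_c = 0.75

A monopolist chooses Q where MR = MC. MR = 142 − 2Q; setting this equal to 106 + 2Q gives Q = 9 and P = 133.
Competitive equilibrium sets price equal to marginal cost: 142 − Q = 106 + 2Q, so Q = 12 and P = 130.
Ratio Q_m/Q_c = 9/12 = 0.75.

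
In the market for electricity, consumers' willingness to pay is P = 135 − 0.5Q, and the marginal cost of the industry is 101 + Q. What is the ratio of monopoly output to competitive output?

Q_m/Q_c = 0.75

Monopoly sets MR = MC: 135 − Q = 101 + Q ⇒ Q = 17, P = 135 − 0.5·17 = 126.5.
Under competition P = MC: 135 − 0.5Q = 101 + Q ⇒ Q = 68/3, P = 371/3.
Ratio Q_m/Q_c = 17/(68/3) = 0.75.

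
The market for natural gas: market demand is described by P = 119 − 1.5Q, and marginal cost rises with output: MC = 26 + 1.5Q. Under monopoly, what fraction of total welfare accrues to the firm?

PS/TS = 0.75

Monopoly sets MR = MC: 119 − 3Q = 26 + 1.5Q ⇒ Q = 62/3, P = 119 − 1.5·62/3 = 88.
CS = ½·(119 − 88)·62/3 = 961/3.
PS = P·Q − VC(Q) = 88·62/3 − (26·62/3 + ½·1.5·(62/3)²) = 961.
Share captured = PS/TS = 961/(3844/3) = 0.75.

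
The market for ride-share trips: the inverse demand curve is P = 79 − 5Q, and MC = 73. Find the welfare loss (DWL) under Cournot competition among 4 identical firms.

Under competition P = MC = 73, so Q = (79 − 73)/5 = 1.2.
In a 4-firm Cournot equilibrium, symmetry and the first-order condition give q = (79 − 73)/(25) = 0.24. So Q = 0.96 and P = 74.2.
DWL is the triangle between Q = 0.96 and Q = 1.2: ½·(1.2 − 0.96)·(74.2 − 73) = 0.144.

DWL = 0.144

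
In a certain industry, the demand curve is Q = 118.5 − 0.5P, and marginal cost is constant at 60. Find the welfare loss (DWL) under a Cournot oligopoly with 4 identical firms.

DWL = 313.29

Inverting demand: P = 237 − 2Q.
Under competition P = MC = 60, so Q = (237 − 60)/2 = 88.5.
In a 4-firm Cournot equilibrium, symmetry and the first-order condition give q = (237 − 60)/(10) = 17.7. So Q = 70.8 and P = 95.4.
DWL is the triangle between Q = 70.8 and Q = 88.5: ½·(88.5 − 70.8)·(95.4 − 60) = 313.29.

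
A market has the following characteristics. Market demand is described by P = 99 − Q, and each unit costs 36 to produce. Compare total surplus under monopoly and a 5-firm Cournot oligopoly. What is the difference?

TS rises by 441

Monopoly sets MR = MC: 99 − 2Q = 36 ⇒ Q = 31.5, P = 99 − 31.5 = 67.5.
CS = ½·(99 − 67.5)·31.5 = 496.125; PS = (67.5 − 36)·31.5 = 992.25; TS = 1488.375.
In a 5-firm Cournot equilibrium, symmetry and the first-order condition give q = (99 − 36)/(6) = 10.5. So Q = 52.5 and P = 46.5.
CS = ½·(99 − 46.5)·52.5 = 1378.125; PS = (46.5 − 36)·52.5 = 551.25; TS = 1929.375.
Change in total surplus: 1929.375 − 1488.375 = 441.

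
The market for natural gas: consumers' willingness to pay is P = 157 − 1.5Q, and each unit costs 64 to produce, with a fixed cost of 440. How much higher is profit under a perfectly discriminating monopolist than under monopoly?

Profit rises by 1441.5

The monopolist equates marginal revenue to marginal cost: 157 − 3Q = 64, so Q = 31. From demand, P = 110.5.
Profit = (110.5 − 64)·31 − 440 = 1001.5.
Under first-degree price discrimination the firm charges each unit its demand price and produces up to where P = MC, i.e. Q = 62. Consumer surplus is zero; producer surplus equals total surplus.
PS equals the full surplus area, 2883. Profit = 2883 − 440 = 2443.
Change in profit: 2443 − 1001.5 = 1441.5.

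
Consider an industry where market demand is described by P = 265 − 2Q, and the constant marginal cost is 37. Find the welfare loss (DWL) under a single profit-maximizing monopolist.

Perfect competition: P = MC = 37, so 265 − 2Q = 37 and Q = 114.
Monopoly sets MR = MC: 265 − 4Q = 37 ⇒ Q = 57, P = 265 − 2·57 = 151.
DWL is the triangle between Q = 57 and Q = 114: ½·(114 − 57)·(151 − 37) = 3249.

DWL = 3249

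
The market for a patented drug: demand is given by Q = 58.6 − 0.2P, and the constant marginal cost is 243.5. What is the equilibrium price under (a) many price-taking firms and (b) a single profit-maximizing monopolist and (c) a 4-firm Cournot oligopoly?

Inverting demand: P = 293 − 5Q.
Competitive firms price at marginal cost: P = 243.5, giving Q = 9.9.
The monopolist equates marginal revenue to marginal cost: 293 − 10Q = 243.5, so Q = 4.95. From demand, P = 268.25.
With 4 symmetric Cournot firms, each firm's FOC gives 293 − 25q = 243.5, so q = 1.98, Q = 4·1.98 = 7.92, and P = 253.4.

Competition: P = 243.5; Monopoly: P = 268.25; Cournot: P = 253.4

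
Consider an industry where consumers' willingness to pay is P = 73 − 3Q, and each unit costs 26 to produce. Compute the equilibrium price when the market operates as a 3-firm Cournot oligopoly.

In a 3-firm Cournot equilibrium, symmetry and the first-order condition give q = (73 − 26)/(12) = 47/12. So Q = 11.75 and P = 37.75.

P = 37.75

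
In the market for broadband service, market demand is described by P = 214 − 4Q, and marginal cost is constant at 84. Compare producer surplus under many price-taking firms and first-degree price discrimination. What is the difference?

PS rises by 2112.5

Under competition P = MC = 84, so Q = (214 − 84)/4 = 32.5.
PS = (84 − 84)·32.5 = 0.
A perfectly discriminating monopolist sells every unit with P(Q) ≥ MC(Q), so output equals the competitive quantity Q = 32.5. Each buyer pays their reservation price, so CS = 0 and the firm captures all surplus.
PS = ½·(214 − 84)·32.5 = 2112.5.
Change in producer surplus: 2112.5 − 0 = 2112.5.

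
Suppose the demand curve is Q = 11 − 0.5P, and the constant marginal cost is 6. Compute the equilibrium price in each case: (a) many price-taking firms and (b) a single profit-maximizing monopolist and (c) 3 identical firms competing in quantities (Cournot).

Inverting demand: P = 22 − 2Q.
Under competition P = MC = 6, so Q = (22 − 6)/2 = 8.
The monopolist equates marginal revenue to marginal cost: 22 − 4Q = 6, so Q = 4. From demand, P = 14.
In a 3-firm Cournot equilibrium, symmetry and the first-order condition give q = (22 − 6)/(8) = 2. So Q = 6 and P = 10.

Competition: P = 6; Monopoly: P = 14; Cournot: P = 10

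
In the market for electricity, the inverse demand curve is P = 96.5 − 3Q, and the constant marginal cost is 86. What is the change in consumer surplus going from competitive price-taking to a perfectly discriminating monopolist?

CS falls by 18.375

Competitive firms price at marginal cost: P = 86, giving Q = 3.5.
CS = ½·(96.5 − 86)·3.5 = 18.375.
With perfect price discrimination, output is the efficient level Q = 3.5 (where demand meets MC), but every buyer pays their willingness to pay: CS = 0 and PS = total surplus.
CS = 0.
Change in consumer surplus: 0 − 18.375 = −18.375.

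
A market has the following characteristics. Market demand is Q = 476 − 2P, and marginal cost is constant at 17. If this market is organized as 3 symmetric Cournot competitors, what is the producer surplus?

Inverting demand: P = 238 − 0.5Q.
Cournot with 3 identical firms: the symmetric best-response condition is 238 − 2q = 17. Each firm produces q = 110.5, total output Q = 331.5, price P = 72.25.
PS = (72.25 − 17)·331.5 = 18315.375.

PS = 18315.375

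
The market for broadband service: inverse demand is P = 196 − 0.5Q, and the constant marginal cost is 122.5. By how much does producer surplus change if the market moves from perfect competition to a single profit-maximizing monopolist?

Perfect competition: P = MC = 122.5, so 196 − 0.5Q = 122.5 and Q = 147.
PS = (122.5 − 122.5)·147 = 0.
Monopoly sets MR = MC: 196 − Q = 122.5 ⇒ Q = 73.5, P = 196 − 0.5·73.5 = 159.25.
PS = (159.25 − 122.5)·73.5 = 2701.125.
Change in producer surplus: 2701.125 − 0 = 2701.125.

PS rises by 2701.125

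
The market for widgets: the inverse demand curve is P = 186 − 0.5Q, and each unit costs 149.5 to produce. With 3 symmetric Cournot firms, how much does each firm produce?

q_i = 18.25

Cournot with 3 identical firms: the symmetric best-response condition is 186 − 2q = 149.5. Each firm produces q = 18.25, total output Q = 54.75, price P = 158.625.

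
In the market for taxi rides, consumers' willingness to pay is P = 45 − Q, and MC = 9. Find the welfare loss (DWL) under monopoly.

DWL = 162

Competitive firms price at marginal cost: P = 9, giving Q = 36.
Monopoly sets MR = MC: 45 − 2Q = 9 ⇒ Q = 18, P = 45 − 18 = 27.
DWL is the triangle between Q = 18 and Q = 36: ½·(36 − 18)·(27 − 9) = 162.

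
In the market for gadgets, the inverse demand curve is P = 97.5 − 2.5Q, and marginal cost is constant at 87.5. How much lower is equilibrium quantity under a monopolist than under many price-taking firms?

Under competition P = MC = 87.5, so Q = (97.5 − 87.5)/2.5 = 4.
The monopolist equates marginal revenue to marginal cost: 97.5 − 5Q = 87.5, so Q = 2. From demand, P = 92.5.
Change in equilibrium quantity: 2 − 4 = −2.

Q falls by 2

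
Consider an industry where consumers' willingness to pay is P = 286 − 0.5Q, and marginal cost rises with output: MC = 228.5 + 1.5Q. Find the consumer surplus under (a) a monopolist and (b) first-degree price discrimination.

Monopoly sets MR = MC: 286 − Q = 228.5 + 1.5Q ⇒ Q = 23, P = 286 − 0.5·23 = 274.5.
CS = ½·(286 − 274.5)·23 = 132.25.
With perfect price discrimination, output is the efficient level Q = 28.75 (where demand meets MC), but every buyer pays their willingness to pay: CS = 0 and PS = total surplus.
CS = 0.

Monopoly: CS = 132.25; Perfect PD: CS = 0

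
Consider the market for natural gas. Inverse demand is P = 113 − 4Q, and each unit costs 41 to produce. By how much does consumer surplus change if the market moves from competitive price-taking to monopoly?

Under competition P = MC = 41, so Q = (113 − 41)/4 = 18.
CS = ½·(113 − 41)·18 = 648.
The monopolist equates marginal revenue to marginal cost: 113 − 8Q = 41, so Q = 9. From demand, P = 77.
CS = ½·(113 − 77)·9 = 162.
Change in consumer surplus: 162 − 648 = −486.

CS falls by 486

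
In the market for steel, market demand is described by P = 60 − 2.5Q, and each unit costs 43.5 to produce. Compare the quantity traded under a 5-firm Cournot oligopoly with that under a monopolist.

Cournot: Q = 5.5; Monopoly: Q = 3.3

Cournot with 5 identical firms: the symmetric best-response condition is 60 − 15q = 43.5. Each firm produces q = 1.1, total output Q = 5.5, price P = 46.25.
A monopolist chooses Q where MR = MC. MR = 60 − 5Q; setting this equal to 43.5 gives Q = 3.3 and P = 51.75.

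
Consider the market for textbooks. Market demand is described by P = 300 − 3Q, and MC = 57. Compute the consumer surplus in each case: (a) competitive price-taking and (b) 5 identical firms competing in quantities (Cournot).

Perfect competition: P = MC = 57, so 300 − 3Q = 57 and Q = 81.
CS = ½·(300 − 57)·81 = 9841.5.
In a 5-firm Cournot equilibrium, symmetry and the first-order condition give q = (300 − 57)/(18) = 13.5. So Q = 67.5 and P = 97.5.
CS = ½·(300 − 97.5)·67.5 = 6834.375.

Competition: CS = 9841.5; Cournot: CS = 6834.375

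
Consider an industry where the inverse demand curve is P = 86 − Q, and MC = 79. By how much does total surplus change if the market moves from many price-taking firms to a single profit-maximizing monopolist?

Total surplus falls by 6.125

Perfect competition: P = MC = 79, so 86 − Q = 79 and Q = 7.
CS = ½·(86 − 79)·7 = 24.5; PS = (79 − 79)·7 = 0; TS = 24.5.
A monopolist chooses Q where MR = MC. MR = 86 − 2Q; setting this equal to 79 gives Q = 3.5 and P = 82.5.
CS = ½·(86 − 82.5)·3.5 = 6.125; PS = (82.5 − 79)·3.5 = 12.25; TS = 18.375.
Change in total surplus: 18.375 − 24.5 = −6.125.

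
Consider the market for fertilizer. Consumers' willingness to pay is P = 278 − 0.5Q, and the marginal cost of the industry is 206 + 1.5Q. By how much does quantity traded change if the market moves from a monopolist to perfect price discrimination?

Monopoly sets MR = MC: 278 − Q = 206 + 1.5Q ⇒ Q = 28.8, P = 278 − 0.5·28.8 = 263.6.
Under first-degree price discrimination the firm charges each unit its demand price and produces up to where P = MC, i.e. Q = 36. Consumer surplus is zero; producer surplus equals total surplus.
Change in quantity traded: 36 − 28.8 = 7.2.

Quantity traded rises by 7.2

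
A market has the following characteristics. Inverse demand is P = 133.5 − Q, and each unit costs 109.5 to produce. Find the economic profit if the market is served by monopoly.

The monopolist equates marginal revenue to marginal cost: 133.5 − 2Q = 109.5, so Q = 12. From demand, P = 121.5.
Profit = (121.5 − 109.5)·12 = 144.

Profit = 144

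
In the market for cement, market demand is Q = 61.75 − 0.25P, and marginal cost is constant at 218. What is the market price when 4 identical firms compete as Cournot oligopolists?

P = 223.8

Inverting demand: P = 247 − 4Q.
Cournot with 4 identical firms: the symmetric best-response condition is 247 − 20q = 218. Each firm produces q = 1.45, total output Q = 5.8, price P = 223.8.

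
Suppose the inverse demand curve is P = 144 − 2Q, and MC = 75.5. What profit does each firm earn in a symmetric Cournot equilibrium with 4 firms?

π_i = 93.845

With 4 symmetric Cournot firms, each firm's FOC gives 144 − 10q = 75.5, so q = 6.85, Q = 4·6.85 = 27.4, and P = 89.2.
Each firm's profit = (89.2 − 75.5)·6.85 = 93.845.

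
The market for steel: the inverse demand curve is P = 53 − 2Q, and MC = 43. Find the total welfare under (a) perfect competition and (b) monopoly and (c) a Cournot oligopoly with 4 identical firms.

Perfect competition: P = MC = 43, so 53 − 2Q = 43 and Q = 5.
CS = ½·(53 − 43)·5 = 25; PS = (43 − 43)·5 = 0; TS = 25.
Monopoly sets MR = MC: 53 − 4Q = 43 ⇒ Q = 2.5, P = 53 − 2·2.5 = 48.
CS = ½·(53 − 48)·2.5 = 6.25; PS = (48 − 43)·2.5 = 12.5; TS = 18.75.
Cournot with 4 identical firms: the symmetric best-response condition is 53 − 10q = 43. Each firm produces q = 1, total output Q = 4, price P = 45.
CS = ½·(53 − 45)·4 = 16; PS = (45 − 43)·4 = 8; TS = 24.

Competition: TS = 25; Monopoly: TS = 18.75; Cournot: TS = 24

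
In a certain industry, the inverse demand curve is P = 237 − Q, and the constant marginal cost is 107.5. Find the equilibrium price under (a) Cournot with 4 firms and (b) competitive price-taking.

Cournot: P = 133.4; Competition: P = 107.5

In a 4-firm Cournot equilibrium, symmetry and the first-order condition give q = (237 − 107.5)/(5) = 25.9. So Q = 103.6 and P = 133.4.
Perfect competition: P = MC = 107.5, so 237 − Q = 107.5 and Q = 129.5.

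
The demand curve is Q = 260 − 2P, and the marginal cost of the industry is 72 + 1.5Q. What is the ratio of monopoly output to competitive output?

Q_m/Q_c = 0.8

Inverting demand: P = 130 − 0.5Q.
The monopolist equates marginal revenue to marginal cost: 130 − Q = 72 + 1.5Q, so Q = 23.2. From demand, P = 118.4.
Competitive equilibrium sets price equal to marginal cost: 130 − 0.5Q = 72 + 1.5Q, so Q = 29 and P = 115.5.
Ratio Q_m/Q_c = 23.2/29 = 0.8.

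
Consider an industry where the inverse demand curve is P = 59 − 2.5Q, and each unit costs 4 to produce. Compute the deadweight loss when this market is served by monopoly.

Under competition P = MC = 4, so Q = (59 − 4)/2.5 = 22.
The monopolist equates marginal revenue to marginal cost: 59 − 5Q = 4, so Q = 11. From demand, P = 31.5.
DWL is the triangle between Q = 11 and Q = 22: ½·(22 − 11)·(31.5 − 4) = 151.25.

DWL = 151.25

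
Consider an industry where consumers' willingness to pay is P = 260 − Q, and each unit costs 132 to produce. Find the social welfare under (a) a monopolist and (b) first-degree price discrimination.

Monopoly: TS = 6144; Perfect PD: TS = 8192

A monopolist chooses Q where MR = MC. MR = 260 − 2Q; setting this equal to 132 gives Q = 64 and P = 196.
CS = ½·(260 − 196)·64 = 2048; PS = (196 − 132)·64 = 4096; TS = 6144.
Under first-degree price discrimination the firm charges each unit its demand price and produces up to where P = MC, i.e. Q = 128. Consumer surplus is zero; producer surplus equals total surplus.
TS = 8192 (equal to competitive TS).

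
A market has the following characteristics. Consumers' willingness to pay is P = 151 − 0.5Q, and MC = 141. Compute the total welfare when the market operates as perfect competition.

TS = 100

Competitive firms price at marginal cost: P = 141, giving Q = 20.
CS = ½·(151 − 141)·20 = 100; PS = (141 − 141)·20 = 0; TS = 100.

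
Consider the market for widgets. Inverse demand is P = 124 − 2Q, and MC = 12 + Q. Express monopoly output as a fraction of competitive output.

Q_m/Q_c = 0.6

A monopolist chooses Q where MR = MC. MR = 124 − 4Q; setting this equal to 12 + Q gives Q = 22.4 and P = 79.2.
Under competition P = MC: 124 − 2Q = 12 + Q ⇒ Q = 112/3, P = 148/3.
Ratio Q_m/Q_c = 22.4/(112/3) = 0.6.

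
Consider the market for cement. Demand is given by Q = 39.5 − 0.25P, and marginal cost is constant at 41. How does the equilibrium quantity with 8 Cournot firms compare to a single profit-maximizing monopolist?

Inverting demand: P = 158 − 4Q.
In a 8-firm Cournot equilibrium, symmetry and the first-order condition give q = (158 − 41)/(36) = 3.25. So Q = 26 and P = 54.
Monopoly sets MR = MC: 158 − 8Q = 41 ⇒ Q = 14.625, P = 158 − 4·14.625 = 99.5.

Cournot: Q = 26; Monopoly: Q = 14.625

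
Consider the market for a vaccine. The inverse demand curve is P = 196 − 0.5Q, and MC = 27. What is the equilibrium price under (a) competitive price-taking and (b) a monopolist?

Competitive firms price at marginal cost: P = 27, giving Q = 338.
A monopolist chooses Q where MR = MC. MR = 196 − Q; setting this equal to 27 gives Q = 169 and P = 111.5.

Competition: P = 27; Monopoly: P = 111.5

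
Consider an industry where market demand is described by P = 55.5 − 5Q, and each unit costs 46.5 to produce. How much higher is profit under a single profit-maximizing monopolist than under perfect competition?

Competitive firms price at marginal cost: P = 46.5, giving Q = 1.8.
Profit = (46.5 − 46.5)·1.8 = 0.
The monopolist equates marginal revenue to marginal cost: 55.5 − 10Q = 46.5, so Q = 0.9. From demand, P = 51.
Profit = (51 − 46.5)·0.9 = 4.05.
Change in profit: 4.05 − 0 = 4.05.

Profit rises by 4.05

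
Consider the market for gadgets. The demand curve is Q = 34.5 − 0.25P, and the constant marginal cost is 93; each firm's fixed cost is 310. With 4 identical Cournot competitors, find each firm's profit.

Inverting demand: P = 138 − 4Q.
Cournot with 4 identical firms: the symmetric best-response condition is 138 − 20q = 93. Each firm produces q = 2.25, total output Q = 9, price P = 102.
Each firm's profit = (102 − 93)·2.25 − 310 = −289.75.

π_i = −289.75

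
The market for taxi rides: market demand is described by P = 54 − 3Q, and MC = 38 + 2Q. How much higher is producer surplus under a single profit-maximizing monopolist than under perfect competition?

PS rises by 5.76

Competitive equilibrium sets price equal to marginal cost: 54 − 3Q = 38 + 2Q, so Q = 3.2 and P = 44.4.
PS = P·Q − VC(Q) = 44.4·3.2 − (38·3.2 + ½·2·3.2²) = 10.24.
A monopolist chooses Q where MR = MC. MR = 54 − 6Q; setting this equal to 38 + 2Q gives Q = 2 and P = 48.
PS = P·Q − VC(Q) = 48·2 − (38·2 + ½·2·2²) = 16.
Change in producer surplus: 16 − 10.24 = 5.76.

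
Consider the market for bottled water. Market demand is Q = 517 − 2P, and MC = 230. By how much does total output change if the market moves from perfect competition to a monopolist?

Q falls by 28.5

Inverting demand: P = 258.5 − 0.5Q.
Under competition P = MC = 230, so Q = (258.5 − 230)/0.5 = 57.
The monopolist equates marginal revenue to marginal cost: 258.5 − Q = 230, so Q = 28.5. From demand, P = 244.25.
Change in total output: 28.5 − 57 = −28.5.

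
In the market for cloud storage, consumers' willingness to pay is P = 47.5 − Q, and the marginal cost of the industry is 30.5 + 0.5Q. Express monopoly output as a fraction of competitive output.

Monopoly sets MR = MC: 47.5 − 2Q = 30.5 + 0.5Q ⇒ Q = 6.8, P = 47.5 − 6.8 = 40.7.
Under competition P = MC: 47.5 − Q = 30.5 + 0.5Q ⇒ Q = 34/3, P = 217/6.
Ratio Q_m/Q_c = 6.8/(34/3) = 0.6.

Q_m/Q_c = 0.6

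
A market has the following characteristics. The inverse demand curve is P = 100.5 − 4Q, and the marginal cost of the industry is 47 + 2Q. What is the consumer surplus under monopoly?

CS = 57.245

A monopolist chooses Q where MR = MC. MR = 100.5 − 8Q; setting this equal to 47 + 2Q gives Q = 5.35 and P = 79.1.
CS = ½·(100.5 − 79.1)·5.35 = 57.245.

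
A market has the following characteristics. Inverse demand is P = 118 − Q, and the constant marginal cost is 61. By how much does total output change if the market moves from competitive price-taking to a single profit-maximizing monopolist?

Perfect competition: P = MC = 61, so 118 − Q = 61 and Q = 57.
The monopolist equates marginal revenue to marginal cost: 118 − 2Q = 61, so Q = 28.5. From demand, P = 89.5.
Change in total output: 28.5 − 57 = −28.5.

Total output falls by 28.5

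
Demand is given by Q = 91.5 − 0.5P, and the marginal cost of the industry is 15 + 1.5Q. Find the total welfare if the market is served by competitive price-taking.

TS = 4032

Inverting demand: P = 183 − 2Q.
Under competition P = MC: 183 − 2Q = 15 + 1.5Q ⇒ Q = 48, P = 87.
CS = ½·(183 − 87)·48 = 2304; PS = (87·48 − 15·48 − ½·1.5·48²) = 1728; TS = 4032.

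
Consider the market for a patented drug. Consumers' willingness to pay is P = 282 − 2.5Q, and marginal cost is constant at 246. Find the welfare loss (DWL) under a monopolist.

DWL = 64.8

Under competition P = MC = 246, so Q = (282 − 246)/2.5 = 14.4.
Monopoly sets MR = MC: 282 − 5Q = 246 ⇒ Q = 7.2, P = 282 − 2.5·7.2 = 264.
DWL is the triangle between Q = 7.2 and Q = 14.4: ½·(14.4 − 7.2)·(264 − 246) = 64.8.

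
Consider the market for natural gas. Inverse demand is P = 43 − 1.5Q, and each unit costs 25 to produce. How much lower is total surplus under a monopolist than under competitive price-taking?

Perfect competition: P = MC = 25, so 43 − 1.5Q = 25 and Q = 12.
CS = ½·(43 − 25)·12 = 108; PS = (25 − 25)·12 = 0; TS = 108.
A monopolist chooses Q where MR = MC. MR = 43 − 3Q; setting this equal to 25 gives Q = 6 and P = 34.
CS = ½·(43 − 34)·6 = 27; PS = (34 − 25)·6 = 54; TS = 81.
Change in total surplus: 81 − 108 = −27.

TS falls by 27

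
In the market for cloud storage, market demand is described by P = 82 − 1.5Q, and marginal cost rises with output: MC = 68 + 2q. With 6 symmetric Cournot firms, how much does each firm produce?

q_i = 1.12

Cournot with 6 identical firms: the symmetric best-response condition is 82 − 10.5q = 68 + 2q. Each firm produces q = 1.12, total output Q = 6.72, price P = 71.92.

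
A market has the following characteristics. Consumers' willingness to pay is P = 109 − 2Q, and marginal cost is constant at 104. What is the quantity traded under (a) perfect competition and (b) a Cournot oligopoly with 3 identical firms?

Perfect competition: P = MC = 104, so 109 − 2Q = 104 and Q = 2.5.
Cournot with 3 identical firms: the symmetric best-response condition is 109 − 8q = 104. Each firm produces q = 0.625, total output Q = 1.875, price P = 105.25.

Competition: Q = 2.5; Cournot: Q = 1.875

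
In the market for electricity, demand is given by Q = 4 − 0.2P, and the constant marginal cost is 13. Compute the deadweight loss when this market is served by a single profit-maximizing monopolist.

DWL = 1.225

Inverting demand: P = 20 − 5Q.
Under competition P = MC = 13, so Q = (20 − 13)/5 = 1.4.
A monopolist chooses Q where MR = MC. MR = 20 − 10Q; setting this equal to 13 gives Q = 0.7 and P = 16.5.
DWL is the triangle between Q = 0.7 and Q = 1.4: ½·(1.4 − 0.7)·(16.5 − 13) = 1.225.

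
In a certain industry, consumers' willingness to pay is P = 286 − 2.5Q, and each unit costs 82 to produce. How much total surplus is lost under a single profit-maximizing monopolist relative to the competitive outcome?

Perfect competition: P = MC = 82, so 286 − 2.5Q = 82 and Q = 81.6.
A monopolist chooses Q where MR = MC. MR = 286 − 5Q; setting this equal to 82 gives Q = 40.8 and P = 184.
DWL is the triangle between Q = 40.8 and Q = 81.6: ½·(81.6 − 40.8)·(184 − 82) = 2080.8.

DWL = 2080.8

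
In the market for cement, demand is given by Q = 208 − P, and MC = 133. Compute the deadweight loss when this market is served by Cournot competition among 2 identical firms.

DWL = 312.5

Inverting demand: P = 208 − Q.
Competitive firms price at marginal cost: P = 133, giving Q = 75.
In a 2-firm Cournot equilibrium, symmetry and the first-order condition give q = (208 − 133)/(3) = 25. So Q = 50 and P = 158.
DWL is the triangle between Q = 50 and Q = 75: ½·(75 − 50)·(158 − 133) = 312.5.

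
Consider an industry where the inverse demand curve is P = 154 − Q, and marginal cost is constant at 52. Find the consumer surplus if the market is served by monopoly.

CS = 1300.5

A monopolist chooses Q where MR = MC. MR = 154 − 2Q; setting this equal to 52 gives Q = 51 and P = 103.
CS = ½·(154 − 103)·51 = 1300.5.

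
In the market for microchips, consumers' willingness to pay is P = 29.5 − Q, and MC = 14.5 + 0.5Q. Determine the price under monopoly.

Monopoly sets MR = MC: 29.5 − 2Q = 14.5 + 0.5Q ⇒ Q = 6, P = 29.5 − 6 = 23.5.

P = 23.5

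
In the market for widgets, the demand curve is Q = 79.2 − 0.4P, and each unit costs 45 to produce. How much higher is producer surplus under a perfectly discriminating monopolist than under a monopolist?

PS rises by 2340.9

Inverting demand: P = 198 − 2.5Q.
The monopolist equates marginal revenue to marginal cost: 198 − 5Q = 45, so Q = 30.6. From demand, P = 121.5.
PS = (121.5 − 45)·30.6 = 2340.9.
With perfect price discrimination, output is the efficient level Q = 61.2 (where demand meets MC), but every buyer pays their willingness to pay: CS = 0 and PS = total surplus.
PS = ½·(198 − 45)·61.2 = 4681.8.
Change in producer surplus: 4681.8 − 2340.9 = 2340.9.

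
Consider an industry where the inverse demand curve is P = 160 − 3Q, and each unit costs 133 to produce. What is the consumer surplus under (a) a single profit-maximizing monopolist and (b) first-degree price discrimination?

Monopoly sets MR = MC: 160 − 6Q = 133 ⇒ Q = 4.5, P = 160 − 3·4.5 = 146.5.
CS = ½·(160 − 146.5)·4.5 = 30.375.
With perfect price discrimination, output is the efficient level Q = 9 (where demand meets MC), but every buyer pays their willingness to pay: CS = 0 and PS = total surplus.
CS = 0.

Monopoly: CS = 30.375; Perfect PD: CS = 0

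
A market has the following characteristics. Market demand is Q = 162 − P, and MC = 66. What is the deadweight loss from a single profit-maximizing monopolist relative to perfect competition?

Inverting demand: P = 162 − Q.
Under competition P = MC = 66, so Q = (162 − 66)/1 = 96.
A monopolist chooses Q where MR = MC. MR = 162 − 2Q; setting this equal to 66 gives Q = 48 and P = 114.
DWL is the triangle between Q = 48 and Q = 96: ½·(96 − 48)·(114 − 66) = 1152.

DWL = 1152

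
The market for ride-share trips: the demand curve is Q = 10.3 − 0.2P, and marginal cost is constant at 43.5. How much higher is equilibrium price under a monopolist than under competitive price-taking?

Equilibrium price rises by 4

Inverting demand: P = 51.5 − 5Q.
Under competition P = MC = 43.5, so Q = (51.5 − 43.5)/5 = 1.6.
Monopoly sets MR = MC: 51.5 − 10Q = 43.5 ⇒ Q = 0.8, P = 51.5 − 5·0.8 = 47.5.
Change in equilibrium price: 47.5 − 43.5 = 4.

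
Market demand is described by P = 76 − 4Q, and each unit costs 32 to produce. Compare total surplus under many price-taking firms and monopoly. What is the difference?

TS falls by 60.5

Competitive firms price at marginal cost: P = 32, giving Q = 11.
CS = ½·(76 − 32)·11 = 242; PS = (32 − 32)·11 = 0; TS = 242.
Monopoly sets MR = MC: 76 − 8Q = 32 ⇒ Q = 5.5, P = 76 − 4·5.5 = 54.
CS = ½·(76 − 54)·5.5 = 60.5; PS = (54 − 32)·5.5 = 121; TS = 181.5.
Change in total surplus: 181.5 − 242 = −60.5.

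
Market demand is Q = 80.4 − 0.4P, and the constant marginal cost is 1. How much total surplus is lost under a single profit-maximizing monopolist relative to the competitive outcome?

Inverting demand: P = 201 − 2.5Q.
Competitive firms price at marginal cost: P = 1, giving Q = 80.
The monopolist equates marginal revenue to marginal cost: 201 − 5Q = 1, so Q = 40. From demand, P = 101.
DWL is the triangle between Q = 40 and Q = 80: ½·(80 − 40)·(101 − 1) = 2000.

DWL = 2000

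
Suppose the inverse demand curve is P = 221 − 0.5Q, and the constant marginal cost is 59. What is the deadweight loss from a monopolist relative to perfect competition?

Perfect competition: P = MC = 59, so 221 − 0.5Q = 59 and Q = 324.
The monopolist equates marginal revenue to marginal cost: 221 − Q = 59, so Q = 162. From demand, P = 140.
DWL is the triangle between Q = 162 and Q = 324: ½·(324 − 162)·(140 − 59) = 6561.

DWL = 6561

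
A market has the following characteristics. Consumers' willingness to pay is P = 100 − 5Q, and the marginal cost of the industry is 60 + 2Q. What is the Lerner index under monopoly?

A monopolist chooses Q where MR = MC. MR = 100 − 10Q; setting this equal to 60 + 2Q gives Q = 10/3 and P = 250/3.
Lerner index = (P − MC)/P = (250/3 − 200/3)/(250/3) = 0.2.

Lerner index = 0.2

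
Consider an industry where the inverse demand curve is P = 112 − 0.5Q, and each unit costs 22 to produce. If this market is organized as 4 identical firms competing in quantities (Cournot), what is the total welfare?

With 4 symmetric Cournot firms, each firm's FOC gives 112 − 2.5q = 22, so q = 36, Q = 4·36 = 144, and P = 40.
CS = ½·(112 − 40)·144 = 5184; PS = (40 − 22)·144 = 2592; TS = 7776.

TS = 7776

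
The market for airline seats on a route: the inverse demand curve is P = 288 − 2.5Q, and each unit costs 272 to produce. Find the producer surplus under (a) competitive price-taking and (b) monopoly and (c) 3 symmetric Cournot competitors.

Under competition P = MC = 272, so Q = (288 − 272)/2.5 = 6.4.
PS = (272 − 272)·6.4 = 0.
The monopolist equates marginal revenue to marginal cost: 288 − 5Q = 272, so Q = 3.2. From demand, P = 280.
PS = (280 − 272)·3.2 = 25.6.
Cournot with 3 identical firms: the symmetric best-response condition is 288 − 10q = 272. Each firm produces q = 1.6, total output Q = 4.8, price P = 276.
PS = (276 − 272)·4.8 = 19.2.

Competition: PS = 0; Monopoly: PS = 25.6; Cournot: PS = 19.2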